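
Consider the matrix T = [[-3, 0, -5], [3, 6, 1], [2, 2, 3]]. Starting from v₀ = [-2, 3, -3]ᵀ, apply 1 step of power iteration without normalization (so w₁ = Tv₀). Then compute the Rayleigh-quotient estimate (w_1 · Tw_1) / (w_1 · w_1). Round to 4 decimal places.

0.2259

w1 = Tv₀ = ((-3)·(-2) + 0·3 + (-5)·(-3); 3·(-2) + 6·3 + 1·(-3); 2·(-2) + 2·3 + 3·(-3)) = (21, 9, -7)
Tw1 = (-28, 110, 39)
w1·Tw1 = 21·(-28) + 9·110 + (-7)·39 = 129; w1·w1 = 21·21 + 9·9 + (-7)·(-7) = 571
λ ≈ 129/571 = 0.2259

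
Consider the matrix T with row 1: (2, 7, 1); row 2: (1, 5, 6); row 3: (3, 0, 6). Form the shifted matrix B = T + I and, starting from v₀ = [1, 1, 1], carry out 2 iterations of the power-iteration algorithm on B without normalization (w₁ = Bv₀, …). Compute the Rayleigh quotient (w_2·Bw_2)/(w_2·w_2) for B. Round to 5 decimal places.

B = T + I has rows (3, 7, 1); (1, 6, 6); (3, 0, 7)
w1 = Bv₀ = (11, 13, 10)
w2 = Bw1 = (134, 149, 103)
Bw2 = (1548, 1646, 1123)
w2·Bw2 = 568355; w2·w2 = 50766; μ ≈ 568355/50766 = 11.19558

11.19558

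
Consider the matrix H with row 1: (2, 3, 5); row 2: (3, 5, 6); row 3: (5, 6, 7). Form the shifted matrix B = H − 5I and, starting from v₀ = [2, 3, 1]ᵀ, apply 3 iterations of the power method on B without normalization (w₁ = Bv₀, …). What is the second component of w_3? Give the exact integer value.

B = H − 5I has rows (-3, 3, 5); (3, 0, 6); (5, 6, 2)
w1 = Bv₀ = ((-3)·2 + 3·3 + 5·1; 3·2 + 0·3 + 6·1; 5·2 + 6·3 + 2·1) = (8, 12, 30)
w2 = Bw1 = ((-3)·8 + 3·12 + 5·30; 3·8 + 0·12 + 6·30; 5·8 + 6·12 + 2·30) = (162, 204, 172)
w3 = Bw2 = (986, 1518, 2378)
Requested component of w3: 1518

1518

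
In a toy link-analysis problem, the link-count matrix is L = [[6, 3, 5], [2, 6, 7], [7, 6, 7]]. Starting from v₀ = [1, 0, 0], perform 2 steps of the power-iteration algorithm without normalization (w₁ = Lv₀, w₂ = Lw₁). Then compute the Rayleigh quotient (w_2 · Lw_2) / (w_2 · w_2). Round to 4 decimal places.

16.5928

w1 = Lv₀ = (6·1 + 3·0 + 5·0; 2·1 + 6·0 + 7·0; 7·1 + 6·0 + 7·0) = (6, 2, 7)
w2 = Lw1 = (6·6 + 3·2 + 5·7; 2·6 + 6·2 + 7·7; 7·6 + 6·2 + 7·7) = (77, 73, 103)
Lw2 = (1196, 1313, 1698)
w2·Lw2 = 77·1196 + 73·1313 + 103·1698 = 362835; w2·w2 = 77·77 + 73·73 + 103·103 = 21867
λ ≈ 362835/21867 = 16.5928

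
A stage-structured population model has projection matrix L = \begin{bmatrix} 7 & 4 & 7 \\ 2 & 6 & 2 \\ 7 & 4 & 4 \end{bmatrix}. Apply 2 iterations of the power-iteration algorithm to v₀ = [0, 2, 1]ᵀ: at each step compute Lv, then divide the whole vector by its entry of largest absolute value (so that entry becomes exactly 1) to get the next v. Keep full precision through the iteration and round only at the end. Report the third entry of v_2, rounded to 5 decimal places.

Lv0 = (15.000000, 14.000000, 12.000000); divide by 15.000000 → v1 = (1.000000, 0.933333, 0.800000)
Lv1 = (16.333333, 9.200000, 13.933333); divide by 16.333333 → v2 = (1.000000, 0.563265, 0.853061)
Requested entry of v2: 209/245 = 0.85306

0.85306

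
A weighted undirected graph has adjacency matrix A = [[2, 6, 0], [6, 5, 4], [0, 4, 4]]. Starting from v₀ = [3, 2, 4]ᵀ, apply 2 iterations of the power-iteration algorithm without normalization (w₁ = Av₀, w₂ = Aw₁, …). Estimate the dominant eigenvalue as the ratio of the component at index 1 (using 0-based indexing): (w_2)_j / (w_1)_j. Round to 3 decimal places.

w1 = Av₀ = (2·3 + 6·2 + 0·4; 6·3 + 5·2 + 4·4; 0·3 + 4·2 + 4·4) = (18, 44, 24)
w2 = Aw1 = (2·18 + 6·44 + 0·24; 6·18 + 5·44 + 4·24; 0·18 + 4·44 + 4·24) = (300, 424, 272)
Ratio at component: 424 / 44 = 9.636

9.636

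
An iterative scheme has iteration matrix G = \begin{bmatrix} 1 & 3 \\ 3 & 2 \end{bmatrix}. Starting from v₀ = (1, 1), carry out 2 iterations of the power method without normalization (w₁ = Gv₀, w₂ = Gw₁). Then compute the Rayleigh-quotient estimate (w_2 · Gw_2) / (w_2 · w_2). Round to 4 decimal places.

w1 = Gv₀ = (1·1 + 3·1; 3·1 + 2·1) = (4, 5)
w2 = Gw1 = (1·4 + 3·5; 3·4 + 2·5) = (19, 22)
Gw2 = (85, 101)
w2·Gw2 = 19·85 + 22·101 = 3837; w2·w2 = 19·19 + 22·22 = 845
λ ≈ 3837/845 = 4.5408

4.5408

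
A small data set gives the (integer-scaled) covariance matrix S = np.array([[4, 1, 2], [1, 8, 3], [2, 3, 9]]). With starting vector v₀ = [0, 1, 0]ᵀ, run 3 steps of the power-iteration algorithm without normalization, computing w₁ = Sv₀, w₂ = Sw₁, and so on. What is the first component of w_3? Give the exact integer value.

252

w1 = Sv₀ = (1, 8, 3)
w2 = Sw1 = (18, 74, 53)
w3 = Sw2 = (252, 769, 735)
The requested component of w3 is 252.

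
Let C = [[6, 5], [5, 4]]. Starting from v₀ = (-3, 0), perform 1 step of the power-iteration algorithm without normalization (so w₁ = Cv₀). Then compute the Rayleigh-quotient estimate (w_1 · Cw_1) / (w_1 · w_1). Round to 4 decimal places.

w1 = Cv₀ = (-18, -15)
Cw1 = (-183, -150)
w1·Cw1 = (-18)·(-183) + (-15)·(-150) = 5544; w1·w1 = (-18)·(-18) + (-15)·(-15) = 549
λ ≈ 5544/549 = 10.0984

λ ≈ 10.0984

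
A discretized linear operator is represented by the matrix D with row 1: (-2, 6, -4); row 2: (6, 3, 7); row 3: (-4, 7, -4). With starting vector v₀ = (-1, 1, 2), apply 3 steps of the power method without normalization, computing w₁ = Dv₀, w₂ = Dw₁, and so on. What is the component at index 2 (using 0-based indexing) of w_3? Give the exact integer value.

-98

w1 = Dv₀ = ((-2)·(-1) + 6·1 + (-4)·2; 6·(-1) + 3·1 + 7·2; (-4)·(-1) + 7·1 + (-4)·2) = (0, 11, 3)
w2 = Dw1 = ((-2)·0 + 6·11 + (-4)·3; 6·0 + 3·11 + 7·3; (-4)·0 + 7·11 + (-4)·3) = (54, 54, 65)
w3 = Dw2 = (-44, 941, -98)
The requested component of w3 is -98.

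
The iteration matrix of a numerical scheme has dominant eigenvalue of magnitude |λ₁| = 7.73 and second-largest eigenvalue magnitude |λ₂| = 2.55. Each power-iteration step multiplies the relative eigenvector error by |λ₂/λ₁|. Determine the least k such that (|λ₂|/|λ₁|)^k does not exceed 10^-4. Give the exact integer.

|λ₂/λ₁| = 2.55/7.73 = 0.32988
Need k ≥ ln(10^-4) / ln(0.32988) = -9.2103 / -1.1090 ≈ 8.305
Smallest integer k satisfying the bound: 9

9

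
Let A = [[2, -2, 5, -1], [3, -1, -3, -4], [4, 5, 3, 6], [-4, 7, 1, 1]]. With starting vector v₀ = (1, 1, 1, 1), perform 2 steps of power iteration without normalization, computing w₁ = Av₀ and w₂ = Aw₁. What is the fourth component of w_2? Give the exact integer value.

-28

w1 = Av₀ = (4, -5, 18, 5)
w2 = Aw1 = (103, -57, 75, -28)
The requested component of w2 is -28.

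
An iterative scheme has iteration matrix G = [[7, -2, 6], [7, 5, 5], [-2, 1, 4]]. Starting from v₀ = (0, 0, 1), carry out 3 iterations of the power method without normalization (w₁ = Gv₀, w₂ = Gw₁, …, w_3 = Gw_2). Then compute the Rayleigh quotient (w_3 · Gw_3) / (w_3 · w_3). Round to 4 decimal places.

w1 = Gv₀ = (7·0 + (-2)·0 + 6·1; 7·0 + 5·0 + 5·1; (-2)·0 + 1·0 + 4·1) = (6, 5, 4)
w2 = Gw1 = (7·6 + (-2)·5 + 6·4; 7·6 + 5·5 + 5·4; (-2)·6 + 1·5 + 4·4) = (56, 87, 9)
w3 = Gw2 = (272, 872, 11)
Gw3 = (226, 6319, 372)
w3·Gw3 = 272·226 + 872·6319 + 11·372 = 5575732; w3·w3 = 272·272 + 872·872 + 11·11 = 834489
λ ≈ 5575732/834489 = 6.6816

λ ≈ 6.6816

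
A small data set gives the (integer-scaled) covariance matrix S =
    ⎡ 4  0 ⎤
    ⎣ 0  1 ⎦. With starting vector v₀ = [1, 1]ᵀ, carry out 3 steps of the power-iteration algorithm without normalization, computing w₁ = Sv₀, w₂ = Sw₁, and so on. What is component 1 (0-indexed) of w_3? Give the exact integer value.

w1 = Sv₀ = (4·1 + 0·1; 0·1 + 1·1) = (4, 1)
w2 = Sw1 = (4·4 + 0·1; 0·4 + 1·1) = (16, 1)
w3 = Sw2 = (64, 1)
The requested component of w3 is 1.

1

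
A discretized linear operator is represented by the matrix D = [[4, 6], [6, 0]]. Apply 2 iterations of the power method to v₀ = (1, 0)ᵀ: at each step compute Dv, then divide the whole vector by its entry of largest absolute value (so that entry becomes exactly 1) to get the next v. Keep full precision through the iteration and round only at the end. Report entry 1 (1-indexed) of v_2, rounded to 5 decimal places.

1.00000

Dv0 = (4.000000, 6.000000); divide by 6.000000 → v1 = (0.666667, 1.000000)
Dv1 = (8.666667, 4.000000); divide by 8.666667 → v2 = (1.000000, 0.461538)
Requested entry of v2: 52/52 = 1.00000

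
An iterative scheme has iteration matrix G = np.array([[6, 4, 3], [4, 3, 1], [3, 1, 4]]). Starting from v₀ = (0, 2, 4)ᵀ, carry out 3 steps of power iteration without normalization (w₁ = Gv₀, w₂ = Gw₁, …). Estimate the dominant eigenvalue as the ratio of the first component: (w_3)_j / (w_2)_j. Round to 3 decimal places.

λ ≈ 10.383

w1 = Gv₀ = (6·0 + 4·2 + 3·4; 4·0 + 3·2 + 1·4; 3·0 + 1·2 + 4·4) = (20, 10, 18)
w2 = Gw1 = (6·20 + 4·10 + 3·18; 4·20 + 3·10 + 1·18; 3·20 + 1·10 + 4·18) = (214, 128, 142)
w3 = Gw2 = (2222, 1382, 1338)
Ratio at component: 2222 / 214 = 10.383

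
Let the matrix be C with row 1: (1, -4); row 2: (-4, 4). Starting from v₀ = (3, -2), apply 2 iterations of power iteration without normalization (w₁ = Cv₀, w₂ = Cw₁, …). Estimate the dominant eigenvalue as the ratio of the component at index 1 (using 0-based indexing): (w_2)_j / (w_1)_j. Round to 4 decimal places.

λ ≈ 6.2000

w1 = Cv₀ = (1·3 + (-4)·(-2); (-4)·3 + 4·(-2)) = (11, -20)
w2 = Cw1 = (1·11 + (-4)·(-20); (-4)·11 + 4·(-20)) = (91, -124)
Ratio at component: -124 / -20 = 6.2000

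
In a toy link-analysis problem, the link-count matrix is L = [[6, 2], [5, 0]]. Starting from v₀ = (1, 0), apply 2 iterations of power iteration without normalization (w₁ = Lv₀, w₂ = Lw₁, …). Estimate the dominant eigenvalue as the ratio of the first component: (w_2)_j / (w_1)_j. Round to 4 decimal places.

w1 = Lv₀ = (6·1 + 2·0; 5·1 + 0·0) = (6, 5)
w2 = Lw1 = (6·6 + 2·5; 5·6 + 0·5) = (46, 30)
Ratio at component: 46 / 6 = 7.6667

7.6667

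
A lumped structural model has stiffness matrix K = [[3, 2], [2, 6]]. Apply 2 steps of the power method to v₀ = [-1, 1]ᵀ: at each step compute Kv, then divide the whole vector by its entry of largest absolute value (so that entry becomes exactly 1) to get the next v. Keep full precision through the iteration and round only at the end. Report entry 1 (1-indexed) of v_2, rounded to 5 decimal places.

Kv0 = (-1.000000, 4.000000); divide by 4.000000 → v1 = (-0.250000, 1.000000)
Kv1 = (1.250000, 5.500000); divide by 5.500000 → v2 = (0.227273, 1.000000)
Requested entry of v2: 5/22 = 0.22727

0.22727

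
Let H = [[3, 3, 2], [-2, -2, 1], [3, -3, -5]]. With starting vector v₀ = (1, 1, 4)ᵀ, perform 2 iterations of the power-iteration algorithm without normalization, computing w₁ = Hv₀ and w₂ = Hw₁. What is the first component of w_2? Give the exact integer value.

2

w1 = Hv₀ = (14, 0, -20)
w2 = Hw1 = (2, -48, 142)
The requested component of w2 is 2.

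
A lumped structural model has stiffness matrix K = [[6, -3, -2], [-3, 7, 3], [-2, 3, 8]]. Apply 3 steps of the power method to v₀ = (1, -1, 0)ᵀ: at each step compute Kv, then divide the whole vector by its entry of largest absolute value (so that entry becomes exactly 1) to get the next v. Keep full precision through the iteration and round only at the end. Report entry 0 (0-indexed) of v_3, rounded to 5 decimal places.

Kv0 = (9.000000, -10.000000, -5.000000); divide by -10.000000 → v1 = (-0.900000, 1.000000, 0.500000)
Kv1 = (-9.400000, 11.200000, 8.800000); divide by 11.200000 → v2 = (-0.839286, 1.000000, 0.785714)
Kv2 = (-9.607143, 11.875000, 10.964286); divide by 11.875000 → v3 = (-0.809023, 1.000000, 0.923308)
Requested entry of v3: 1076/-1330 = -0.80902

-0.80902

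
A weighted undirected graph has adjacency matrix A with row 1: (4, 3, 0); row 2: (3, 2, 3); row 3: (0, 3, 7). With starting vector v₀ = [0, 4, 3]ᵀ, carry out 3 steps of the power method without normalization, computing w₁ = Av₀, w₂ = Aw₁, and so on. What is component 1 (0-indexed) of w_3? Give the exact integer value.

1481

w1 = Av₀ = (4·0 + 3·4 + 0·3; 3·0 + 2·4 + 3·3; 0·0 + 3·4 + 7·3) = (12, 17, 33)
w2 = Aw1 = (4·12 + 3·17 + 0·33; 3·12 + 2·17 + 3·33; 0·12 + 3·17 + 7·33) = (99, 169, 282)
w3 = Aw2 = (903, 1481, 2481)
The requested component of w3 is 1481.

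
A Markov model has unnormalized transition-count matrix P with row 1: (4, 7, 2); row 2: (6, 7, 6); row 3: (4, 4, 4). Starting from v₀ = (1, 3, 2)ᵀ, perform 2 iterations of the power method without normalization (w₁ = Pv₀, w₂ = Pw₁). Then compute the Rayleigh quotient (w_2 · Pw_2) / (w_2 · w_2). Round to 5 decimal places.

w1 = Pv₀ = (29, 39, 24)
w2 = Pw1 = (437, 591, 368)
Pw2 = (6621, 8967, 5584)
w2·Pw2 = 437·6621 + 591·8967 + 368·5584 = 10247786; w2·w2 = 437·437 + 591·591 + 368·368 = 675674
λ ≈ 10247786/675674 = 15.16676

15.16676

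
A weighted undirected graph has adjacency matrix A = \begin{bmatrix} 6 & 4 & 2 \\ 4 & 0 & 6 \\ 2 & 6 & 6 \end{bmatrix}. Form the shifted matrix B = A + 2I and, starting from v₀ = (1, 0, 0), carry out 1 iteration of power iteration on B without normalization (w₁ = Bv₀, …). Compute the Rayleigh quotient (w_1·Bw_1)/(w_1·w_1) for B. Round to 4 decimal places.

B = A + 2I has rows (8, 4, 2); (4, 2, 6); (2, 6, 8)
w1 = Bv₀ = (8, 4, 2)
Bw1 = (84, 52, 56)
w1·Bw1 = 992; w1·w1 = 84; μ ≈ 992/84 = 11.8095

11.8095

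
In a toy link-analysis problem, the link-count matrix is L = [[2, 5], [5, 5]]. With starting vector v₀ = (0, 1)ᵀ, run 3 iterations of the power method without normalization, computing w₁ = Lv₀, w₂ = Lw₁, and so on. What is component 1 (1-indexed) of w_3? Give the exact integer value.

320

w1 = Lv₀ = (5, 5)
w2 = Lw1 = (35, 50)
w3 = Lw2 = (320, 425)
The requested component of w3 is 320.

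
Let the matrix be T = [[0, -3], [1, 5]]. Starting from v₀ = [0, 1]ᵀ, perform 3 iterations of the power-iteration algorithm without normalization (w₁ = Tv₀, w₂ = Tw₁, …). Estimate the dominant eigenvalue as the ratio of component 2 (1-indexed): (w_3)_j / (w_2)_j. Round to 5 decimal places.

λ ≈ 4.31818

w1 = Tv₀ = (-3, 5)
w2 = Tw1 = (-15, 22)
w3 = Tw2 = (-66, 95)
Ratio at component: 95 / 22 = 4.31818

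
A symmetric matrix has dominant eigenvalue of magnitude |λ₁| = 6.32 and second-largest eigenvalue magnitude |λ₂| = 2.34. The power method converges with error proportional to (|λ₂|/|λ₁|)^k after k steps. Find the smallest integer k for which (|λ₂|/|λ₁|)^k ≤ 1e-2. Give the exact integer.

5

|λ₂/λ₁| = 2.34/6.32 = 0.37025
Need k ≥ ln(1e-2) / ln(0.37025) = -4.6052 / -0.9936 ≈ 4.635
Smallest integer k satisfying the bound: 5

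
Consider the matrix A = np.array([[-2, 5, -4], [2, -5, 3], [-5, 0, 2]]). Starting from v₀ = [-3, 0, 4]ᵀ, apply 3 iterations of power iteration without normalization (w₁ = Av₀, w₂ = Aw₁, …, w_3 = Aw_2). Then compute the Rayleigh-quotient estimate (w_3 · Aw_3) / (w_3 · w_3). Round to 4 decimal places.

λ ≈ 4.1598

w1 = Av₀ = ((-2)·(-3) + 5·0 + (-4)·4; 2·(-3) + (-5)·0 + 3·4; (-5)·(-3) + 0·0 + 2·4) = (-10, 6, 23)
w2 = Aw1 = ((-2)·(-10) + 5·6 + (-4)·23; 2·(-10) + (-5)·6 + 3·23; (-5)·(-10) + 0·6 + 2·23) = (-42, 19, 96)
w3 = Aw2 = (-205, 109, 402)
Aw3 = (-653, 251, 1829)
w3·Aw3 = (-205)·(-653) + 109·251 + 402·1829 = 896482; w3·w3 = (-205)·(-205) + 109·109 + 402·402 = 215510
λ ≈ 896482/215510 = 4.1598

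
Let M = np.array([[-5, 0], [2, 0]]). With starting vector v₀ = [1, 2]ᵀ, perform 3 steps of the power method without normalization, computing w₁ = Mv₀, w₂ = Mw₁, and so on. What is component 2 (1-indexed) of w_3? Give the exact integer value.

w1 = Mv₀ = ((-5)·1 + 0·2; 2·1 + 0·2) = (-5, 2)
w2 = Mw1 = ((-5)·(-5) + 0·2; 2·(-5) + 0·2) = (25, -10)
w3 = Mw2 = (-125, 50)
The requested component of w3 is 50.

50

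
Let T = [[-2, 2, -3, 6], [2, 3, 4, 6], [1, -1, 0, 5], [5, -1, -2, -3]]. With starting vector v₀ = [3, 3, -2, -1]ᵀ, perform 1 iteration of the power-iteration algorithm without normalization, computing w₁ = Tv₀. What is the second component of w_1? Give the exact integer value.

w1 = Tv₀ = ((-2)·3 + 2·3 + (-3)·(-2) + 6·(-1); 2·3 + 3·3 + 4·(-2) + 6·(-1); 1·3 + (-1)·3 + 0·(-2) + 5·(-1); 5·3 + (-1)·3 + (-2)·(-2) + (-3)·(-1)) = (0, 1, -5, 19)
The requested component of w1 is 1.

1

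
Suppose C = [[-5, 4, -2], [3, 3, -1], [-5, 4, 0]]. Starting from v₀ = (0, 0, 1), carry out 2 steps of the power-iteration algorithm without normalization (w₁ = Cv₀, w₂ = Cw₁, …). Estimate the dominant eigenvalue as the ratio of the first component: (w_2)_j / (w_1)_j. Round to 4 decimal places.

-3.0000

w1 = Cv₀ = ((-5)·0 + 4·0 + (-2)·1; 3·0 + 3·0 + (-1)·1; (-5)·0 + 4·0 + 0·1) = (-2, -1, 0)
w2 = Cw1 = ((-5)·(-2) + 4·(-1) + (-2)·0; 3·(-2) + 3·(-1) + (-1)·0; (-5)·(-2) + 4·(-1) + 0·0) = (6, -9, 6)
Ratio at component: 6 / -2 = -3.0000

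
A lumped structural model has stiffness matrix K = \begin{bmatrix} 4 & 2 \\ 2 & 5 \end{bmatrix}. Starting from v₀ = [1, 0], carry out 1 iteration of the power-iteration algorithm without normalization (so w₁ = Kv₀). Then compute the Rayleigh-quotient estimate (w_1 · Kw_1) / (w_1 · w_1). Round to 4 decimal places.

λ ≈ 5.8000

w1 = Kv₀ = (4, 2)
Kw1 = (20, 18)
w1·Kw1 = 4·20 + 2·18 = 116; w1·w1 = 4·4 + 2·2 = 20
λ ≈ 116/20 = 5.8000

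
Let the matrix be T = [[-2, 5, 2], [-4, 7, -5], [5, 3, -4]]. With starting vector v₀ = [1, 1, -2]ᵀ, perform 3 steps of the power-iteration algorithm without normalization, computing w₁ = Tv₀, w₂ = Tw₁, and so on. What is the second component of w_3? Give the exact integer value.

w1 = Tv₀ = ((-2)·1 + 5·1 + 2·(-2); (-4)·1 + 7·1 + (-5)·(-2); 5·1 + 3·1 + (-4)·(-2)) = (-1, 13, 16)
w2 = Tw1 = ((-2)·(-1) + 5·13 + 2·16; (-4)·(-1) + 7·13 + (-5)·16; 5·(-1) + 3·13 + (-4)·16) = (99, 15, -30)
w3 = Tw2 = (-183, -141, 660)
The requested component of w3 is -141.

-141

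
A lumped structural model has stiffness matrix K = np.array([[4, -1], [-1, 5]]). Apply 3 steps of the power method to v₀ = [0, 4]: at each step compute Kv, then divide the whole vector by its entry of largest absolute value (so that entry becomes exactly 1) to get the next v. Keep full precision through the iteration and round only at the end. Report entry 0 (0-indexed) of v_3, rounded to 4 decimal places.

-0.4460

Kv0 = (-4.00000, 20.00000); divide by 20.00000 → v1 = (-0.20000, 1.00000)
Kv1 = (-1.80000, 5.20000); divide by 5.20000 → v2 = (-0.34615, 1.00000)
Kv2 = (-2.38462, 5.34615); divide by 5.34615 → v3 = (-0.44604, 1.00000)
Requested entry of v3: -248/556 = -0.4460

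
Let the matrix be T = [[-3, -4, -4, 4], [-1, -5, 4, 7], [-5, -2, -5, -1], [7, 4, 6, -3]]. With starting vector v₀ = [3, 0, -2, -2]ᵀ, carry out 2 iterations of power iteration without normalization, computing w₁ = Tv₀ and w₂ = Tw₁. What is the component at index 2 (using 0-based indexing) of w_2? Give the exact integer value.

w1 = Tv₀ = ((-3)·3 + (-4)·0 + (-4)·(-2) + 4·(-2); (-1)·3 + (-5)·0 + 4·(-2) + 7·(-2); (-5)·3 + (-2)·0 + (-5)·(-2) + (-1)·(-2); 7·3 + 4·0 + 6·(-2) + (-3)·(-2)) = (-9, -25, -3, 15)
w2 = Tw1 = ((-3)·(-9) + (-4)·(-25) + (-4)·(-3) + 4·15; (-1)·(-9) + (-5)·(-25) + 4·(-3) + 7·15; (-5)·(-9) + (-2)·(-25) + (-5)·(-3) + (-1)·15; 7·(-9) + 4·(-25) + 6·(-3) + (-3)·15) = (199, 227, 95, -226)
The requested component of w2 is 95.

95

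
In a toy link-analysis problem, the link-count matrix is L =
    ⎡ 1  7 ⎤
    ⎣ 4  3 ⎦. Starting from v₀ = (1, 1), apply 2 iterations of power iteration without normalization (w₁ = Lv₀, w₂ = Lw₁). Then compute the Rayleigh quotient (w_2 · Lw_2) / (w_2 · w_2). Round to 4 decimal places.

w1 = Lv₀ = (8, 7)
w2 = Lw1 = (57, 53)
Lw2 = (428, 387)
w2·Lw2 = 57·428 + 53·387 = 44907; w2·w2 = 57·57 + 53·53 = 6058
λ ≈ 44907/6058 = 7.4128

λ ≈ 7.4128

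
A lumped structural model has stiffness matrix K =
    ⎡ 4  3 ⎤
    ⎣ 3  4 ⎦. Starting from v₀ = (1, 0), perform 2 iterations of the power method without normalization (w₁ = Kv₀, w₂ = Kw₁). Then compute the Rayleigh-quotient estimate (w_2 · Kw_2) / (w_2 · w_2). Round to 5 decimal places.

w1 = Kv₀ = (4·1 + 3·0; 3·1 + 4·0) = (4, 3)
w2 = Kw1 = (4·4 + 3·3; 3·4 + 4·3) = (25, 24)
Kw2 = (172, 171)
w2·Kw2 = 25·172 + 24·171 = 8404; w2·w2 = 25·25 + 24·24 = 1201
λ ≈ 8404/1201 = 6.99750

6.99750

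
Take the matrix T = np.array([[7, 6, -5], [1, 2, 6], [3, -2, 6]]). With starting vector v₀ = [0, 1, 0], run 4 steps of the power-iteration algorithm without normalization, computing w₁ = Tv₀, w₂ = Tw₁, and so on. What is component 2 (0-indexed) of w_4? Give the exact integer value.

2382

w1 = Tv₀ = (6, 2, -2)
w2 = Tw1 = (64, -2, 2)
w3 = Tw2 = (426, 72, 208)
w4 = Tw3 = (2374, 1818, 2382)
The requested component of w4 is 2382.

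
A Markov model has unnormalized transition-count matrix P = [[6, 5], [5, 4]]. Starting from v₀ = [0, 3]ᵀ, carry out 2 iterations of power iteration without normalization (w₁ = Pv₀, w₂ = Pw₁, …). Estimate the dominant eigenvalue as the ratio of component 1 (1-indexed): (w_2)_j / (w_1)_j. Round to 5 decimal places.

λ ≈ 10.00000

w1 = Pv₀ = (6·0 + 5·3; 5·0 + 4·3) = (15, 12)
w2 = Pw1 = (6·15 + 5·12; 5·15 + 4·12) = (150, 123)
Ratio at component: 150 / 15 = 10.00000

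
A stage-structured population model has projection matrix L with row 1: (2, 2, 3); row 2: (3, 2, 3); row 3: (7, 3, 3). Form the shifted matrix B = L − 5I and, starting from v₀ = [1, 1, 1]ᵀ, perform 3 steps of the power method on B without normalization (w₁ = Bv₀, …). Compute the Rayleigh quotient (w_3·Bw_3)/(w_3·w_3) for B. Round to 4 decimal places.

B = L − 5I has rows (-3, 2, 3); (3, -3, 3); (7, 3, -2)
w1 = Bv₀ = ((-3)·1 + 2·1 + 3·1; 3·1 + (-3)·1 + 3·1; 7·1 + 3·1 + (-2)·1) = (2, 3, 8)
w2 = Bw1 = ((-3)·2 + 2·3 + 3·8; 3·2 + (-3)·3 + 3·8; 7·2 + 3·3 + (-2)·8) = (24, 21, 7)
w3 = Bw2 = (-9, 30, 217)
Bw3 = (738, 534, -407)
w3·Bw3 = -78941; w3·w3 = 48070; μ ≈ -78941/48070 = -1.6422

-1.6422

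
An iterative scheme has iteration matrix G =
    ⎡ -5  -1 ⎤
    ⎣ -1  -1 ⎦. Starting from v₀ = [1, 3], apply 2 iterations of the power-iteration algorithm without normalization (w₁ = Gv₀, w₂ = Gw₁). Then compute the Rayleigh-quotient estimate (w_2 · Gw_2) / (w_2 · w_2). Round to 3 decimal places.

λ ≈ -5.231

w1 = Gv₀ = (-8, -4)
w2 = Gw1 = (44, 12)
Gw2 = (-232, -56)
w2·Gw2 = 44·(-232) + 12·(-56) = -10880; w2·w2 = 44·44 + 12·12 = 2080
λ ≈ -10880/2080 = -5.231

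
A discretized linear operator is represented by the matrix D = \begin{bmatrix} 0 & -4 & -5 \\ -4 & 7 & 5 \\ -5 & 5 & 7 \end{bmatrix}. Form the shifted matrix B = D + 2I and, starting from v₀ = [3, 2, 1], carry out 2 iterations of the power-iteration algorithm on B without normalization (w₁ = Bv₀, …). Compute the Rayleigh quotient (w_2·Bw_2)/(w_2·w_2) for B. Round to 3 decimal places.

16.635

B = D + 2I has rows (2, -4, -5); (-4, 9, 5); (-5, 5, 9)
w1 = Bv₀ = (2·3 + (-4)·2 + (-5)·1; (-4)·3 + 9·2 + 5·1; (-5)·3 + 5·2 + 9·1) = (-7, 11, 4)
w2 = Bw1 = (2·(-7) + (-4)·11 + (-5)·4; (-4)·(-7) + 9·11 + 5·4; (-5)·(-7) + 5·11 + 9·4) = (-78, 147, 126)
Bw2 = (-1374, 2265, 2259)
w2·Bw2 = 724761; w2·w2 = 43569; μ ≈ 724761/43569 = 16.635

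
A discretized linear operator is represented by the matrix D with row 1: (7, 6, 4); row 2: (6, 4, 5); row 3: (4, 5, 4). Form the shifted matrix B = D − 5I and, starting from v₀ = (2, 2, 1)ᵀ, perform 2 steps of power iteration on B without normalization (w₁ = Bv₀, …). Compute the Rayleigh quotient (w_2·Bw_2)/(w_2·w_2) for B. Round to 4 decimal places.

B = D − 5I has rows (2, 6, 4); (6, -1, 5); (4, 5, -1)
w1 = Bv₀ = (2·2 + 6·2 + 4·1; 6·2 + (-1)·2 + 5·1; 4·2 + 5·2 + (-1)·1) = (20, 15, 17)
w2 = Bw1 = (2·20 + 6·15 + 4·17; 6·20 + (-1)·15 + 5·17; 4·20 + 5·15 + (-1)·17) = (198, 190, 138)
Bw2 = (2088, 1688, 1604)
w2·Bw2 = 955496; w2·w2 = 94348; μ ≈ 955496/94348 = 10.1274

10.1274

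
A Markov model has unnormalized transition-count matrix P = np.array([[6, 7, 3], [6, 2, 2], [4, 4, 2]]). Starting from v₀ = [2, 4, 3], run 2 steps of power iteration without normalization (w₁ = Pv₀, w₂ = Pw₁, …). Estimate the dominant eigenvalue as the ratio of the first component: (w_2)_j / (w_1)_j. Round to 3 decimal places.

11.551

w1 = Pv₀ = (49, 26, 30)
w2 = Pw1 = (566, 406, 360)
Ratio at component: 566 / 49 = 11.551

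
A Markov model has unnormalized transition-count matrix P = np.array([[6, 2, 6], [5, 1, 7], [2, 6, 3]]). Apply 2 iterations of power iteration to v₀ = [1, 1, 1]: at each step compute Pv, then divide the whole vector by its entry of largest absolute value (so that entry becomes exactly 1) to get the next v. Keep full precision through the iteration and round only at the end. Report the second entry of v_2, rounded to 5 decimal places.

Pv0 = (14.000000, 13.000000, 11.000000); divide by 14.000000 → v1 = (1.000000, 0.928571, 0.785714)
Pv1 = (12.571429, 11.428571, 9.928571); divide by 12.571429 → v2 = (1.000000, 0.909091, 0.789773)
Requested entry of v2: 160/176 = 0.90909

0.90909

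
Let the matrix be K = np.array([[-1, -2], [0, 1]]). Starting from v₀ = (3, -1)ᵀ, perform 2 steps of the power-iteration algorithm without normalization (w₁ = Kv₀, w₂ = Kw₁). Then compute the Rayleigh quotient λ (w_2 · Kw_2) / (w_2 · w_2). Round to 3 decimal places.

w1 = Kv₀ = (-1, -1)
w2 = Kw1 = (3, -1)
Kw2 = (-1, -1)
w2·Kw2 = 3·(-1) + (-1)·(-1) = -2; w2·w2 = 3·3 + (-1)·(-1) = 10
λ ≈ -2/10 = -0.200

-0.200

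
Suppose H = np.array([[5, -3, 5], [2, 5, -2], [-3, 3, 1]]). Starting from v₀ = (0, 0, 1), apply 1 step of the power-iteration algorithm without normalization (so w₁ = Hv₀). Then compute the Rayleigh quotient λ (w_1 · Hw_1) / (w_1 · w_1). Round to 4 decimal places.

w1 = Hv₀ = (5, -2, 1)
Hw1 = (36, -2, -20)
w1·Hw1 = 5·36 + (-2)·(-2) + 1·(-20) = 164; w1·w1 = 5·5 + (-2)·(-2) + 1·1 = 30
λ ≈ 164/30 = 5.4667

λ ≈ 5.4667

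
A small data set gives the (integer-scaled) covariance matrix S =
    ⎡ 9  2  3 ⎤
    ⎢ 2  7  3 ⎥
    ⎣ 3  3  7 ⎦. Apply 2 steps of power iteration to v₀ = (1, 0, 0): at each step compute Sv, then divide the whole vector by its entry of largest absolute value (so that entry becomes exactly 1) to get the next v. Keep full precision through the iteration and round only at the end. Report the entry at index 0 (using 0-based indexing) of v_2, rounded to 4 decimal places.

1.0000

Sv0 = (9.00000, 2.00000, 3.00000); divide by 9.00000 → v1 = (1.00000, 0.22222, 0.33333)
Sv1 = (10.44444, 4.55556, 6.00000); divide by 10.44444 → v2 = (1.00000, 0.43617, 0.57447)
Requested entry of v2: 94/94 = 1.0000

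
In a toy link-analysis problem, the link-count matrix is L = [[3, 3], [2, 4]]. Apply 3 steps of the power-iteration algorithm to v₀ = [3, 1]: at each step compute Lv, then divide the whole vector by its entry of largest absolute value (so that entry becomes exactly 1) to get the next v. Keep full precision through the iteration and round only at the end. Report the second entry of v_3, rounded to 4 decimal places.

Lv0 = (12.00000, 10.00000); divide by 12.00000 → v1 = (1.00000, 0.83333)
Lv1 = (5.50000, 5.33333); divide by 5.50000 → v2 = (1.00000, 0.96970)
Lv2 = (5.90909, 5.87879); divide by 5.90909 → v3 = (1.00000, 0.99487)
Requested entry of v3: 388/390 = 0.9949

0.9949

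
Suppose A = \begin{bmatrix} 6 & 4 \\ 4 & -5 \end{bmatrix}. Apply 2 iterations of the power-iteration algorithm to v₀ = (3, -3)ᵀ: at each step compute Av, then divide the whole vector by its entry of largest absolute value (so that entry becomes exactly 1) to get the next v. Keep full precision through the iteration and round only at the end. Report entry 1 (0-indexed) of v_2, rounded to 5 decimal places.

Av0 = (6.000000, 27.000000); divide by 27.000000 → v1 = (0.222222, 1.000000)
Av1 = (5.333333, -4.111111); divide by 5.333333 → v2 = (1.000000, -0.770833)
Requested entry of v2: -111/144 = -0.77083

-0.77083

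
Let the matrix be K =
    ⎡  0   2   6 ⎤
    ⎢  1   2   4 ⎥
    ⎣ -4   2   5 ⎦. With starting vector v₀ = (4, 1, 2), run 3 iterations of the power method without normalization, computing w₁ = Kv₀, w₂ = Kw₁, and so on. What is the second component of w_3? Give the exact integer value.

-136

w1 = Kv₀ = (14, 14, -4)
w2 = Kw1 = (4, 26, -48)
w3 = Kw2 = (-236, -136, -204)
The requested component of w3 is -136.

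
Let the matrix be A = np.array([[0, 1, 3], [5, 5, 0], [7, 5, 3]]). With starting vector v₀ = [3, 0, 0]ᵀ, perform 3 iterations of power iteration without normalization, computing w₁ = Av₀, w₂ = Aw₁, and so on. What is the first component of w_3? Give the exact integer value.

489

w1 = Av₀ = (0·3 + 1·0 + 3·0; 5·3 + 5·0 + 0·0; 7·3 + 5·0 + 3·0) = (0, 15, 21)
w2 = Aw1 = (0·0 + 1·15 + 3·21; 5·0 + 5·15 + 0·21; 7·0 + 5·15 + 3·21) = (78, 75, 138)
w3 = Aw2 = (489, 765, 1335)
The requested component of w3 is 489.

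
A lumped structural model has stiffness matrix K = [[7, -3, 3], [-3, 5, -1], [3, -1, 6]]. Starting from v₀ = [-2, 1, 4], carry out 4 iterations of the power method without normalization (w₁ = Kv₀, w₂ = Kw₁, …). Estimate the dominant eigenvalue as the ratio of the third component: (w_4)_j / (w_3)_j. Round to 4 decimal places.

w1 = Kv₀ = (-5, 7, 17)
w2 = Kw1 = (-5, 33, 80)
w3 = Kw2 = (106, 100, 432)
w4 = Kw3 = (1738, -250, 2810)
Ratio at component: 2810 / 432 = 6.5046

6.5046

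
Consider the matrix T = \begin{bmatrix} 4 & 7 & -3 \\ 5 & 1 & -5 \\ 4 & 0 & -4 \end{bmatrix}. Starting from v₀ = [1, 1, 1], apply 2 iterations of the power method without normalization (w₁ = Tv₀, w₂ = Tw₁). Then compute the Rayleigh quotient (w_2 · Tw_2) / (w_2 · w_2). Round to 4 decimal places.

λ ≈ 4.1517

w1 = Tv₀ = (8, 1, 0)
w2 = Tw1 = (39, 41, 32)
Tw2 = (347, 76, 28)
w2·Tw2 = 39·347 + 41·76 + 32·28 = 17545; w2·w2 = 39·39 + 41·41 + 32·32 = 4226
λ ≈ 17545/4226 = 4.1517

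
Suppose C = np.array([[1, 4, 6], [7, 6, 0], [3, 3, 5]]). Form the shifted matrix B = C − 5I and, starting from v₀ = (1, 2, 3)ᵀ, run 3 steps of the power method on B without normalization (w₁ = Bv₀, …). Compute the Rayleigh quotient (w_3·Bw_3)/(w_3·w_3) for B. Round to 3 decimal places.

1.284

B = C − 5I has rows (-4, 4, 6); (7, 1, 0); (3, 3, 0)
w1 = Bv₀ = ((-4)·1 + 4·2 + 6·3; 7·1 + 1·2 + 0·3; 3·1 + 3·2 + 0·3) = (22, 9, 9)
w2 = Bw1 = ((-4)·22 + 4·9 + 6·9; 7·22 + 1·9 + 0·9; 3·22 + 3·9 + 0·9) = (2, 163, 93)
w3 = Bw2 = (1202, 177, 495)
Bw3 = (-1130, 8591, 4137)
w3·Bw3 = 2210162; w3·w3 = 1721158; μ ≈ 2210162/1721158 = 1.284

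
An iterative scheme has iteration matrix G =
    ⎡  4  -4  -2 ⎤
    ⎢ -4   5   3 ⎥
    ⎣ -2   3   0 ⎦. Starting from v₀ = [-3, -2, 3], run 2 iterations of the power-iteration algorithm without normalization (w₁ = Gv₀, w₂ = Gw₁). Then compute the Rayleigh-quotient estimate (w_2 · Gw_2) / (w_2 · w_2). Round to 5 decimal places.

λ ≈ 9.80450

w1 = Gv₀ = (4·(-3) + (-4)·(-2) + (-2)·3; (-4)·(-3) + 5·(-2) + 3·3; (-2)·(-3) + 3·(-2) + 0·3) = (-10, 11, 0)
w2 = Gw1 = (4·(-10) + (-4)·11 + (-2)·0; (-4)·(-10) + 5·11 + 3·0; (-2)·(-10) + 3·11 + 0·0) = (-84, 95, 53)
Gw2 = (-822, 970, 453)
w2·Gw2 = (-84)·(-822) + 95·970 + 53·453 = 185207; w2·w2 = (-84)·(-84) + 95·95 + 53·53 = 18890
λ ≈ 185207/18890 = 9.80450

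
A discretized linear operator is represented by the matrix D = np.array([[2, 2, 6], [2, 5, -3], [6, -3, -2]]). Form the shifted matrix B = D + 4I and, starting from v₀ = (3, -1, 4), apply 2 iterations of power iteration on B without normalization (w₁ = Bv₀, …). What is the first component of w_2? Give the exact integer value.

B = D + 4I has rows (6, 2, 6); (2, 9, -3); (6, -3, 2)
w1 = Bv₀ = (40, -15, 29)
w2 = Bw1 = (384, -142, 343)
Requested component of w2: 384

384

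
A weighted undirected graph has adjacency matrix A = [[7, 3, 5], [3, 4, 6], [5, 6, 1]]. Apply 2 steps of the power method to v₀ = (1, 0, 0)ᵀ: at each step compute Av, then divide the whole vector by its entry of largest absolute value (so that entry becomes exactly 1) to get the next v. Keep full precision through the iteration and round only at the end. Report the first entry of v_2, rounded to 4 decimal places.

1.0000

Av0 = (7.00000, 3.00000, 5.00000); divide by 7.00000 → v1 = (1.00000, 0.42857, 0.71429)
Av1 = (11.85714, 9.00000, 8.28571); divide by 11.85714 → v2 = (1.00000, 0.75904, 0.69880)
Requested entry of v2: 83/83 = 1.0000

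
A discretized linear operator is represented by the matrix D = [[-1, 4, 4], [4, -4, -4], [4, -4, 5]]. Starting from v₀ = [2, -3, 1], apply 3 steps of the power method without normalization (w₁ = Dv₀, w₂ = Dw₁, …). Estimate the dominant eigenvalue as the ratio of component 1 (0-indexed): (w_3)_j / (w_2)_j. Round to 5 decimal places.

-7.00000

w1 = Dv₀ = ((-1)·2 + 4·(-3) + 4·1; 4·2 + (-4)·(-3) + (-4)·1; 4·2 + (-4)·(-3) + 5·1) = (-10, 16, 25)
w2 = Dw1 = ((-1)·(-10) + 4·16 + 4·25; 4·(-10) + (-4)·16 + (-4)·25; 4·(-10) + (-4)·16 + 5·25) = (174, -204, 21)
w3 = Dw2 = (-906, 1428, 1617)
Ratio at component: 1428 / -204 = -7.00000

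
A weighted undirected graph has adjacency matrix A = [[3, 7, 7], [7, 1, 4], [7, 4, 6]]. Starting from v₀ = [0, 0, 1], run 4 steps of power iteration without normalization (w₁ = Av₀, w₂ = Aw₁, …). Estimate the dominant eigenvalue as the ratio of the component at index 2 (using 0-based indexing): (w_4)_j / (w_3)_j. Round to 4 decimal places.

15.7389

w1 = Av₀ = (3·0 + 7·0 + 7·1; 7·0 + 1·0 + 4·1; 7·0 + 4·0 + 6·1) = (7, 4, 6)
w2 = Aw1 = (3·7 + 7·4 + 7·6; 7·7 + 1·4 + 4·6; 7·7 + 4·4 + 6·6) = (91, 77, 101)
w3 = Aw2 = (1519, 1118, 1551)
w4 = Aw3 = (23240, 17955, 24411)
Ratio at component: 24411 / 1551 = 15.7389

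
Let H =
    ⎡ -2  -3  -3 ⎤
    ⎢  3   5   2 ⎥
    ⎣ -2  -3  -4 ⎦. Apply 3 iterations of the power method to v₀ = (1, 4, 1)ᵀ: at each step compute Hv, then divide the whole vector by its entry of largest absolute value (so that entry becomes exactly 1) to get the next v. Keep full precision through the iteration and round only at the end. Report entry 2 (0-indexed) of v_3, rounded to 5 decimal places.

-0.90722

Hv0 = (-17.000000, 25.000000, -18.000000); divide by 25.000000 → v1 = (-0.680000, 1.000000, -0.720000)
Hv1 = (0.520000, 1.520000, 1.240000); divide by 1.520000 → v2 = (0.342105, 1.000000, 0.815789)
Hv2 = (-6.131579, 7.657895, -6.947368); divide by 7.657895 → v3 = (-0.800687, 1.000000, -0.907216)
Requested entry of v3: -264/291 = -0.90722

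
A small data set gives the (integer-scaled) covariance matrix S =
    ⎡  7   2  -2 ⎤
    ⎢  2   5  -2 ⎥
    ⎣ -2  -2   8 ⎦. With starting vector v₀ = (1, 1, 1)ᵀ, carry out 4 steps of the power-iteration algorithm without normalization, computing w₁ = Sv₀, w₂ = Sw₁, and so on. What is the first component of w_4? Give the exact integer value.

w1 = Sv₀ = (7·1 + 2·1 + (-2)·1; 2·1 + 5·1 + (-2)·1; (-2)·1 + (-2)·1 + 8·1) = (7, 5, 4)
w2 = Sw1 = (7·7 + 2·5 + (-2)·4; 2·7 + 5·5 + (-2)·4; (-2)·7 + (-2)·5 + 8·4) = (51, 31, 8)
w3 = Sw2 = (403, 241, -100)
w4 = Sw3 = (3503, 2211, -2088)
The requested component of w4 is 3503.

3503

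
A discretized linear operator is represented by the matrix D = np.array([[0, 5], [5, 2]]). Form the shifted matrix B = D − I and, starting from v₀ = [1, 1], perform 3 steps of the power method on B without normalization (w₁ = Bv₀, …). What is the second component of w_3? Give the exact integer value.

B = D − I has rows (-1, 5); (5, 1)
w1 = Bv₀ = (4, 6)
w2 = Bw1 = (26, 26)
w3 = Bw2 = (104, 156)
Requested component of w3: 156

156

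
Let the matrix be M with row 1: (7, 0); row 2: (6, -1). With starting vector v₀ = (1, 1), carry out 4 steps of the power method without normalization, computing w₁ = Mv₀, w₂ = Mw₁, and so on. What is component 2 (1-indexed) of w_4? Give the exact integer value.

w1 = Mv₀ = (7·1 + 0·1; 6·1 + (-1)·1) = (7, 5)
w2 = Mw1 = (7·7 + 0·5; 6·7 + (-1)·5) = (49, 37)
w3 = Mw2 = (343, 257)
w4 = Mw3 = (2401, 1801)
The requested component of w4 is 1801.

1801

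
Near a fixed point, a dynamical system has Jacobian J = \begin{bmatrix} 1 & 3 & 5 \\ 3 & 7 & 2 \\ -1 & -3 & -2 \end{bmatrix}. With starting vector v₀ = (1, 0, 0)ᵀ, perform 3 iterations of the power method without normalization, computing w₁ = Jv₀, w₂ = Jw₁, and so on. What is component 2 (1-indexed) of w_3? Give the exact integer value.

153

w1 = Jv₀ = (1, 3, -1)
w2 = Jw1 = (5, 22, -8)
w3 = Jw2 = (31, 153, -55)
The requested component of w3 is 153.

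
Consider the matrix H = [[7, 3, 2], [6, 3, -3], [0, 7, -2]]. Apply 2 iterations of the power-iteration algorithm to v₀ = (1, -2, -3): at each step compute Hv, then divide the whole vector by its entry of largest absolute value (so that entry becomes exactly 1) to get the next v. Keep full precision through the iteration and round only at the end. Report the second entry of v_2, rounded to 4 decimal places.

0.2658

Hv0 = (-5.00000, 9.00000, -8.00000); divide by 9.00000 → v1 = (-0.55556, 1.00000, -0.88889)
Hv1 = (-2.66667, 2.33333, 8.77778); divide by 8.77778 → v2 = (-0.30380, 0.26582, 1.00000)
Requested entry of v2: 21/79 = 0.2658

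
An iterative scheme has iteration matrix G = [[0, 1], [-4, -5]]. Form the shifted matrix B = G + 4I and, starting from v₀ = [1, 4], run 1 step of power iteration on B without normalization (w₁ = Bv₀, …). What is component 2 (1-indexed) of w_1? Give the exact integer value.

B = G + 4I has rows (4, 1); (-4, -1)
w1 = Bv₀ = (8, -8)
Requested component of w1: -8

-8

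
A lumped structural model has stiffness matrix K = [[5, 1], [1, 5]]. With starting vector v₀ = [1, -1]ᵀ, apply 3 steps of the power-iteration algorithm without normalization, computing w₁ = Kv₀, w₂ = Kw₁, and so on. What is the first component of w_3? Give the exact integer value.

w1 = Kv₀ = (5·1 + 1·(-1); 1·1 + 5·(-1)) = (4, -4)
w2 = Kw1 = (5·4 + 1·(-4); 1·4 + 5·(-4)) = (16, -16)
w3 = Kw2 = (64, -64)
The requested component of w3 is 64.

64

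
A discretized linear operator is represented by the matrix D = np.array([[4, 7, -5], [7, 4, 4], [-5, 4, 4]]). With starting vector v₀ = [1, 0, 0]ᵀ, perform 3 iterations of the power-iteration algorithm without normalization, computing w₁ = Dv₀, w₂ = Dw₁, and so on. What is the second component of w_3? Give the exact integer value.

726

w1 = Dv₀ = (4·1 + 7·0 + (-5)·0; 7·1 + 4·0 + 4·0; (-5)·1 + 4·0 + 4·0) = (4, 7, -5)
w2 = Dw1 = (4·4 + 7·7 + (-5)·(-5); 7·4 + 4·7 + 4·(-5); (-5)·4 + 4·7 + 4·(-5)) = (90, 36, -12)
w3 = Dw2 = (672, 726, -354)
The requested component of w3 is 726.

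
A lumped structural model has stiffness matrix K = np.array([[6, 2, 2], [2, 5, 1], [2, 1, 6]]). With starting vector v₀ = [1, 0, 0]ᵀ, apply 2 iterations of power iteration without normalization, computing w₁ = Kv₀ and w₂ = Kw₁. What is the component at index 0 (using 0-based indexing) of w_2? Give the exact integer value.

w1 = Kv₀ = (6·1 + 2·0 + 2·0; 2·1 + 5·0 + 1·0; 2·1 + 1·0 + 6·0) = (6, 2, 2)
w2 = Kw1 = (6·6 + 2·2 + 2·2; 2·6 + 5·2 + 1·2; 2·6 + 1·2 + 6·2) = (44, 24, 26)
The requested component of w2 is 44.

44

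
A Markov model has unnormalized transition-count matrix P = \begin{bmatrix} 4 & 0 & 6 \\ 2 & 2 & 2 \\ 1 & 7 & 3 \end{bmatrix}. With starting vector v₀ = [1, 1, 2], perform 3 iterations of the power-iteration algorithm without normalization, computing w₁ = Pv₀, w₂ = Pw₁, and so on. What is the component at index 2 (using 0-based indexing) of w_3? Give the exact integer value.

1022

w1 = Pv₀ = (4·1 + 0·1 + 6·2; 2·1 + 2·1 + 2·2; 1·1 + 7·1 + 3·2) = (16, 8, 14)
w2 = Pw1 = (4·16 + 0·8 + 6·14; 2·16 + 2·8 + 2·14; 1·16 + 7·8 + 3·14) = (148, 76, 114)
w3 = Pw2 = (1276, 676, 1022)
The requested component of w3 is 1022.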